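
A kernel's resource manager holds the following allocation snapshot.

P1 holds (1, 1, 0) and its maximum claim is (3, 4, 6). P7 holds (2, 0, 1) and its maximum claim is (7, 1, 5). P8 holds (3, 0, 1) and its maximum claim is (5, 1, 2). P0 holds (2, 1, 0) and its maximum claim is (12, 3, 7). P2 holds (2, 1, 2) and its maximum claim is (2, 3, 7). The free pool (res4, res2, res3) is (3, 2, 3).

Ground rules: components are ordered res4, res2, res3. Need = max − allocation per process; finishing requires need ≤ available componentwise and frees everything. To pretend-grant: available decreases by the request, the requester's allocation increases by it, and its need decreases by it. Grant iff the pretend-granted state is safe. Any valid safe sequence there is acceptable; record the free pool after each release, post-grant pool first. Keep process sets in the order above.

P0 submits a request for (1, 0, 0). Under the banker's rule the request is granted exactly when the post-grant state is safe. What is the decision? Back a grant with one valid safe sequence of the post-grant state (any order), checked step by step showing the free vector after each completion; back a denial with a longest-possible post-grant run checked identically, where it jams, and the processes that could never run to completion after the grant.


GRANT: granting preserves safety; a valid post-grant sequence is P8, P7, P2, P0, P1.
Key observation: granting shrinks the pool to (2, 2, 3), yet P8 still fits and the chain goes through.
Verifying the post-grant state step by step:
  pool = (2, 2, 3)
  run P8 (needs (2, 1, 1), free (2, 2, 3)); after release of (3, 0, 1) the pool is (5, 2, 4)
  run P7 (needs (5, 1, 4), free (5, 2, 4)); after release of (2, 0, 1) the pool is (7, 2, 5)
  run P2 (needs (0, 2, 5), free (7, 2, 5)); after release of (2, 1, 2) the pool is (9, 3, 7)
  run P0 (needs (9, 2, 7), free (9, 3, 7)); after release of (3, 1, 0) the pool is (12, 4, 7)
  run P1 (needs (2, 3, 6), free (12, 4, 7)); after release of (1, 1, 0) the pool is (13, 5, 7)


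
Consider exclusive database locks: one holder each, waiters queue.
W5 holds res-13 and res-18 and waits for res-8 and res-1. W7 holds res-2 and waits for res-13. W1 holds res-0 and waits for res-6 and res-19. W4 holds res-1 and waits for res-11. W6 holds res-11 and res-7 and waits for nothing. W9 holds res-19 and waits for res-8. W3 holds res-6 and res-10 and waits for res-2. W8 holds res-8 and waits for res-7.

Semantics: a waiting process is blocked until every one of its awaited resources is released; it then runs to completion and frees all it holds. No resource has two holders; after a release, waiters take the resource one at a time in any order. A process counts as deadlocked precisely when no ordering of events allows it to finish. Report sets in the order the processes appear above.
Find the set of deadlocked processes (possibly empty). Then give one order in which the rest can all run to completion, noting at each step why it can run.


Nothing here is deadlocked.
Key observation: the wait relation is loop-free; peeling off processes with no waits unwinds the whole state.
The rest can finish in the order W6, W4, W8, W5, W9, W7, W3, W1.
Step-by-step check:
  W6: no waits; runs immediately, freeing res-11 and res-7
  W4 waits on res-11 — all released -> runs and releases res-1
  W8 waits on res-7 — all released -> runs and releases res-8
  W5 waits on res-8 and res-1 — all released -> runs and releases res-13 and res-18
  W9 waits on res-8 — all released -> runs and releases res-19
  W7 waits on res-13 — all released -> runs and releases res-2
  W3 waits on res-2 — all released -> runs and releases res-6 and res-10
  W1 waits on res-6 and res-19 — all released -> runs and releases res-0


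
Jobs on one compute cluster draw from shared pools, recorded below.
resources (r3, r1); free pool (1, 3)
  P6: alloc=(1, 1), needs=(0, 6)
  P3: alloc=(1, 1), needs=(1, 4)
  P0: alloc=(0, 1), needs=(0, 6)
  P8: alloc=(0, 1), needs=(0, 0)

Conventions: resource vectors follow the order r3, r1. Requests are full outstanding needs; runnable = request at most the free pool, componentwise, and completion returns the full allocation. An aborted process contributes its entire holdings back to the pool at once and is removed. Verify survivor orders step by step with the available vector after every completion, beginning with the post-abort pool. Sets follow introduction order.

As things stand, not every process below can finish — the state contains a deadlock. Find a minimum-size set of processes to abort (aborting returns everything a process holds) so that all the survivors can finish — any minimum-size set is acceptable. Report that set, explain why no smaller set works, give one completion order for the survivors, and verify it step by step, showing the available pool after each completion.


Minimum abort set: P6.
Key observation: no ordering could ever have run P0 before the abort of P6; with (1, 1) back in the pool it fits at step 3.
Minimality: the empty abort set fails — the state is deadlocked as it stands.
The survivors complete as P3, P8, P0. Walking it through (starting from the post-abort pool):
  pool = (2, 4)
  P3 needs (1, 4) <= (2, 4) -> finishes; pool += (1, 1) = (3, 5)
  P8 needs (0, 0) <= (3, 5) -> finishes; pool += (0, 1) = (3, 6)
  P0 needs (0, 6) <= (3, 6) -> finishes; pool += (0, 1) = (3, 7)


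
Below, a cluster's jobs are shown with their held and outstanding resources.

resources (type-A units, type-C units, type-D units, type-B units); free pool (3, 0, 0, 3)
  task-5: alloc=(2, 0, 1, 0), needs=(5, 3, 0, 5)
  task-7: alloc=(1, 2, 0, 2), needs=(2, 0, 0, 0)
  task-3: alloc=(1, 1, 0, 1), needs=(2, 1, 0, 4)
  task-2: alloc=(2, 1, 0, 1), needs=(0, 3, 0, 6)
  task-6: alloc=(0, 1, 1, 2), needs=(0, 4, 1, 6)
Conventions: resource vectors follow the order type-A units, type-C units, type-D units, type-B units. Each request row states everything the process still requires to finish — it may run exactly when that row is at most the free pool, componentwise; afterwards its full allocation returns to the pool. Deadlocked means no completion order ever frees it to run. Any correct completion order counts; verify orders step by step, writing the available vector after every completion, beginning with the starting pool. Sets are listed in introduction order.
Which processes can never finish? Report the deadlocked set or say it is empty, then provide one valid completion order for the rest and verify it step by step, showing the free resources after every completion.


The deadlocked set is empty.
Key observation: beginning at task-7, releases accumulate fast enough that every process eventually fits.
A valid finishing order for the others: task-7, task-3, task-2, task-5, task-6. Walking it through:
  pool = (3, 0, 0, 3)
  run task-7 (needs (2, 0, 0, 0), free (3, 0, 0, 3)); after release of (1, 2, 0, 2) the pool is (4, 2, 0, 5)
  run task-3 (needs (2, 1, 0, 4), free (4, 2, 0, 5)); after release of (1, 1, 0, 1) the pool is (5, 3, 0, 6)
  run task-2 (needs (0, 3, 0, 6), free (5, 3, 0, 6)); after release of (2, 1, 0, 1) the pool is (7, 4, 0, 7)
  run task-5 (needs (5, 3, 0, 5), free (7, 4, 0, 7)); after release of (2, 0, 1, 0) the pool is (9, 4, 1, 7)
  run task-6 (needs (0, 4, 1, 6), free (9, 4, 1, 7)); after release of (0, 1, 1, 2) the pool is (9, 5, 2, 9)


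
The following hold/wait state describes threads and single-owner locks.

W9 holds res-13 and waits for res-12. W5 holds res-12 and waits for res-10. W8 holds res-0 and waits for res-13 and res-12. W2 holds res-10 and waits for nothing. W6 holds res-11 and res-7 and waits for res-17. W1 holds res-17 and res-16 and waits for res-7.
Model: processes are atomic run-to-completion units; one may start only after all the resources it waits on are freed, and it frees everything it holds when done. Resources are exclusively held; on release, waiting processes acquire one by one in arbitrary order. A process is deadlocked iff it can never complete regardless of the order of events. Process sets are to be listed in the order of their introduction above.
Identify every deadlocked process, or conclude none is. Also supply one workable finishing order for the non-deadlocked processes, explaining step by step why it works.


The deadlocked set is W6 and W1.
Key observation: the cycle W6 -> W1 -> W6 can never break — each member waits on the next; no other process is dragged down with it.
The rest can finish in the order W2, W5, W9, W8.
Check, step by step:
  W2: no waits; runs immediately, freeing res-10
  W5: everything it awaited (res-10) is free; runs, freeing res-12
  W9: everything it awaited (res-12) is free; runs, freeing res-13
  W8: everything it awaited (res-13 and res-12) is free; runs, freeing res-0


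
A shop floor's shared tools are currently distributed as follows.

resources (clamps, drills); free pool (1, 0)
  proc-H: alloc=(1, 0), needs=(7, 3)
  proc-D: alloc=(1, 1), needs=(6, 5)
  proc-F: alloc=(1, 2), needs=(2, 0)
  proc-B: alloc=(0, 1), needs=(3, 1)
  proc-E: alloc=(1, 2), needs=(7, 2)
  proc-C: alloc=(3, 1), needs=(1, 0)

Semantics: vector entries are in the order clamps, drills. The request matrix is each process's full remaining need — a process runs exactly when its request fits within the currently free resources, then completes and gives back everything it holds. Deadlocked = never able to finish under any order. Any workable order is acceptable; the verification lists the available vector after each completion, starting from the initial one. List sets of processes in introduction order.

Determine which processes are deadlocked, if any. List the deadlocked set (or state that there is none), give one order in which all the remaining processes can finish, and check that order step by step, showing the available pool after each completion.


Deadlocked: proc-H, proc-D and proc-E.
Key observation: clamps is the bottleneck — with proc-C, proc-B, proc-F done the pool holds (5, 4), short of every remaining need.
A valid finishing order for the others: proc-C, proc-B, proc-F. Verifying each step:
  pool = (1, 0)
  proc-C: need (1, 0) fits (1, 0); releases (3, 1), pool now (4, 1)
  proc-B: need (3, 1) fits (4, 1); releases (0, 1), pool now (4, 2)
  proc-F: need (2, 0) fits (4, 2); releases (1, 2), pool now (5, 4)
The stuck group stays short no matter what:
  proc-H still needs (7, 3) but only (5, 4) is free — short on clamps
  proc-D still needs (6, 5) but only (5, 4) is free — short on clamps and drills
  proc-E still needs (7, 2) but only (5, 4) is free — short on clamps


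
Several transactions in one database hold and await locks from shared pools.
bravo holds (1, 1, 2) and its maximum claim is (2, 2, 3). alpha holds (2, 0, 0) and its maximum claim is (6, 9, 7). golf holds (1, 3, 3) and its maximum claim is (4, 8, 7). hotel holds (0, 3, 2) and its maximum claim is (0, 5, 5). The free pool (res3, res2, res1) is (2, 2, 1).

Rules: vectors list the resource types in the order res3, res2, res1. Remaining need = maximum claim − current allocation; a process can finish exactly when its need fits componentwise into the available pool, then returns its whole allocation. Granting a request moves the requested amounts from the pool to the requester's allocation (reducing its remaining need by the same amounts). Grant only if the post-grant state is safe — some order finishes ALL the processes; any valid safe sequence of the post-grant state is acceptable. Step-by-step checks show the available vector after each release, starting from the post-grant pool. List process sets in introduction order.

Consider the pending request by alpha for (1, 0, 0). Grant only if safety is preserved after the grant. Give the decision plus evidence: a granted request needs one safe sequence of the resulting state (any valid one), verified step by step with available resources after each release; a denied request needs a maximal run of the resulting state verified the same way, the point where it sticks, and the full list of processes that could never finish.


DENY. Granting would leave the state unsafe.
Key observation: even finishing bravo, hotel leaves just (2, 6, 5) free — too little res3 for any of the remaining processes.
Pretend the grant happened; the run bravo, hotel goes as far as possible. Walking it through:
  pool = (1, 2, 1)
  run bravo (needs (1, 1, 1), free (1, 2, 1)); after release of (1, 1, 2) the pool is (2, 3, 3)
  run hotel (needs (0, 2, 3), free (2, 3, 3)); after release of (0, 3, 2) the pool is (2, 6, 5)
  blocked: alpha wants (3, 9, 7), pool (2, 6, 5) — not enough res3, res2 and res1
  blocked: golf wants (3, 5, 4), pool (2, 6, 5) — not enough res3
Processes that could never finish after the grant: alpha and golf.


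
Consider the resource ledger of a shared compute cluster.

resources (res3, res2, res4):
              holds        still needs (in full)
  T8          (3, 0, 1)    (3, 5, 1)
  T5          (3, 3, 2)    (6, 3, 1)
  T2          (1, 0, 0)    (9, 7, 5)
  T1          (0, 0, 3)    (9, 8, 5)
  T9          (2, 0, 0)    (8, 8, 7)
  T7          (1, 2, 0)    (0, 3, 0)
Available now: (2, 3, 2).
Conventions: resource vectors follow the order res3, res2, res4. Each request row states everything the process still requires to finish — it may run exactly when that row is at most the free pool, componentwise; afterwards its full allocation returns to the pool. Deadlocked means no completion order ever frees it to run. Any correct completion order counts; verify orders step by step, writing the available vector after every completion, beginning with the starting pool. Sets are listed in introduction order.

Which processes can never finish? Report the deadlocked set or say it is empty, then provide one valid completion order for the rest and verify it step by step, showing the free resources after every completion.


Nothing here is deadlocked.
Key observation: starting with T7, each completion frees enough for the next — no one is permanently blocked.
A valid finishing order for the others: T7, T8, T5, T1, T2, T9. Verifying each step:
  pool = (2, 3, 2)
  T7: need (0, 3, 0) fits (2, 3, 2); releases (1, 2, 0), pool now (3, 5, 2)
  T8: need (3, 5, 1) fits (3, 5, 2); releases (3, 0, 1), pool now (6, 5, 3)
  T5: need (6, 3, 1) fits (6, 5, 3); releases (3, 3, 2), pool now (9, 8, 5)
  T1: need (9, 8, 5) fits (9, 8, 5); releases (0, 0, 3), pool now (9, 8, 8)
  T2: need (9, 7, 5) fits (9, 8, 8); releases (1, 0, 0), pool now (10, 8, 8)
  T9: need (8, 8, 7) fits (10, 8, 8); releases (2, 0, 0), pool now (12, 8, 8)


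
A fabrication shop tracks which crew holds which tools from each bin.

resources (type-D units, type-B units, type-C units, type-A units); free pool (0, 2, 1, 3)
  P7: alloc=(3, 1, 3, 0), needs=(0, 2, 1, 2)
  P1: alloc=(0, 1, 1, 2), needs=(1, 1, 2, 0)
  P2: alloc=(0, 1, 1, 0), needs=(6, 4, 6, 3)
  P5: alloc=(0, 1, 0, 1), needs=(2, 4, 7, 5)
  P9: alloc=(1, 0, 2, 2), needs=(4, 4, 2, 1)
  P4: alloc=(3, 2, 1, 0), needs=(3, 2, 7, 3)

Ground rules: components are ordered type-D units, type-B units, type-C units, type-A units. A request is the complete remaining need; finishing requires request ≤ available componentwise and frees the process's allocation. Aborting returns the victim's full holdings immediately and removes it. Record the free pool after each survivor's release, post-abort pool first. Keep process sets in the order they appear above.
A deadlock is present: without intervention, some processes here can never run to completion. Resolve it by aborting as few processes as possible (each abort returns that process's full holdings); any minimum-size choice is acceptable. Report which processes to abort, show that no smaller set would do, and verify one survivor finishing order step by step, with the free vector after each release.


Minimum abort set: P9.
Key observation: P4 could never have finished before the abort; with (1, 0, 2, 2) returned by P9, it fits at step 3.
Why nothing smaller works: aborting no one leaves the state deadlocked as given.
One survivor order: P7, P1, P4, P2, P5. Verifying each step (post-abort pool first):
  pool = (1, 2, 3, 5)
  P7 needs (0, 2, 1, 2) <= (1, 2, 3, 5) -> finishes; pool += (3, 1, 3, 0) = (4, 3, 6, 5)
  P1 needs (1, 1, 2, 0) <= (4, 3, 6, 5) -> finishes; pool += (0, 1, 1, 2) = (4, 4, 7, 7)
  P4 needs (3, 2, 7, 3) <= (4, 4, 7, 7) -> finishes; pool += (3, 2, 1, 0) = (7, 6, 8, 7)
  P2 needs (6, 4, 6, 3) <= (7, 6, 8, 7) -> finishes; pool += (0, 1, 1, 0) = (7, 7, 9, 7)
  P5 needs (2, 4, 7, 5) <= (7, 7, 9, 7) -> finishes; pool += (0, 1, 0, 1) = (7, 8, 9, 8)


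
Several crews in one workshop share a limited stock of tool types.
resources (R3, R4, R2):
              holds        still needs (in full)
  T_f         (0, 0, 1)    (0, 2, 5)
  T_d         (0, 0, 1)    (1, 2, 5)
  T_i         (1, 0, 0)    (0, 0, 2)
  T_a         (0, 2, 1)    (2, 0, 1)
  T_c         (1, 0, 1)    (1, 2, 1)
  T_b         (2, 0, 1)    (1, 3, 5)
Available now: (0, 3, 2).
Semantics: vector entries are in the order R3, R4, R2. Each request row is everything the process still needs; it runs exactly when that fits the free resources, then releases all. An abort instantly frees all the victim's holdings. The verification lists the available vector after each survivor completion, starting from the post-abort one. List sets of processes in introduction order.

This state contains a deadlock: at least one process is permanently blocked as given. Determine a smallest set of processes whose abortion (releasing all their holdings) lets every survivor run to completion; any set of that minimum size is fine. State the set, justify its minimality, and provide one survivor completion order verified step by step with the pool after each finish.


Abort T_f.
Key observation: before aborting T_f, T_d was permanently blocked — no order could ever run it; afterwards it completes at step 4.
Why nothing smaller works: aborting no one leaves the state deadlocked as given.
Survivors finish in the order: T_i, T_c, T_a, T_d, T_b. Verifying each step (pool after the aborts first):
  pool = (0, 3, 3)
  run T_i (needs (0, 0, 2), free (0, 3, 3)); after release of (1, 0, 0) the pool is (1, 3, 3)
  run T_c (needs (1, 2, 1), free (1, 3, 3)); after release of (1, 0, 1) the pool is (2, 3, 4)
  run T_a (needs (2, 0, 1), free (2, 3, 4)); after release of (0, 2, 1) the pool is (2, 5, 5)
  run T_d (needs (1, 2, 5), free (2, 5, 5)); after release of (0, 0, 1) the pool is (2, 5, 6)
  run T_b (needs (1, 3, 5), free (2, 5, 6)); after release of (2, 0, 1) the pool is (4, 5, 7)


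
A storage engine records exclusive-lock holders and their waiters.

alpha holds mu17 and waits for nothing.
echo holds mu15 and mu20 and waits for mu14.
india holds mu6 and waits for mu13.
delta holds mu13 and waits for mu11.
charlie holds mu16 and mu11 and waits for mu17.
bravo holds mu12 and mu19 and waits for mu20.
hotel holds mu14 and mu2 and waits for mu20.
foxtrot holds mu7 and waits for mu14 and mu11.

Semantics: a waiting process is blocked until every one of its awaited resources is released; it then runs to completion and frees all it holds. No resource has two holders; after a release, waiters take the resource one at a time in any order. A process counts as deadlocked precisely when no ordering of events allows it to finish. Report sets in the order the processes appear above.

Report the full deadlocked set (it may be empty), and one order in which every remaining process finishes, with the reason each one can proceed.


Deadlocked set: echo, bravo, hotel and foxtrot.
Key observation: the waits loop around echo -> hotel -> echo with no way out; bravo and foxtrot wait into the deadlock from upstream.
A valid finishing order for the others: alpha, charlie, delta, india.
Walking it through:
  alpha waits on nothing -> runs at once and releases mu17
  charlie waits on mu17 — all released -> runs and releases mu16 and mu11
  delta waits on mu11 — all released -> runs and releases mu13
  india waits on mu13 — all released -> runs and releases mu6


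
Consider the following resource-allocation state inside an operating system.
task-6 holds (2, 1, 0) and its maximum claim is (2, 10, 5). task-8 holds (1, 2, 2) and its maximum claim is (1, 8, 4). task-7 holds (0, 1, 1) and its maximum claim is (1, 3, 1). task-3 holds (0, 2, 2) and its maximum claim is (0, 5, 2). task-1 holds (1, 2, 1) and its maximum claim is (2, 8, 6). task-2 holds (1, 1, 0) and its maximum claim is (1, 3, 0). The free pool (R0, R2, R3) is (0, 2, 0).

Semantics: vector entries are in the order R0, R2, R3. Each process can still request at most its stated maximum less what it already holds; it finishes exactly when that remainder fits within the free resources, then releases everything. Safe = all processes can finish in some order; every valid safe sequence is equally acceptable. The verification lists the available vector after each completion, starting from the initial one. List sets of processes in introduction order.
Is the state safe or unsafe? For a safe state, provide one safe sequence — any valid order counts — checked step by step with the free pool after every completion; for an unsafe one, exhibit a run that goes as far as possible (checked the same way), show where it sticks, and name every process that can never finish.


SAFE, for example via the order task-2, task-3, task-7, task-8, task-1, task-6.
Key observation: task-2 marks the first exact bind of the order: its need (0, 2, 0) fits the free (0, 2, 0) with zero slack on a requested resource.
Verifying each step:
  pool = (0, 2, 0)
  task-2 needs (0, 2, 0) <= (0, 2, 0) -> finishes; pool += (1, 1, 0) = (1, 3, 0)
  task-3 needs (0, 3, 0) <= (1, 3, 0) -> finishes; pool += (0, 2, 2) = (1, 5, 2)
  task-7 needs (1, 2, 0) <= (1, 5, 2) -> finishes; pool += (0, 1, 1) = (1, 6, 3)
  task-8 needs (0, 6, 2) <= (1, 6, 3) -> finishes; pool += (1, 2, 2) = (2, 8, 5)
  task-1 needs (1, 6, 5) <= (2, 8, 5) -> finishes; pool += (1, 2, 1) = (3, 10, 6)
  task-6 needs (0, 9, 5) <= (3, 10, 6) -> finishes; pool += (2, 1, 0) = (5, 11, 6)


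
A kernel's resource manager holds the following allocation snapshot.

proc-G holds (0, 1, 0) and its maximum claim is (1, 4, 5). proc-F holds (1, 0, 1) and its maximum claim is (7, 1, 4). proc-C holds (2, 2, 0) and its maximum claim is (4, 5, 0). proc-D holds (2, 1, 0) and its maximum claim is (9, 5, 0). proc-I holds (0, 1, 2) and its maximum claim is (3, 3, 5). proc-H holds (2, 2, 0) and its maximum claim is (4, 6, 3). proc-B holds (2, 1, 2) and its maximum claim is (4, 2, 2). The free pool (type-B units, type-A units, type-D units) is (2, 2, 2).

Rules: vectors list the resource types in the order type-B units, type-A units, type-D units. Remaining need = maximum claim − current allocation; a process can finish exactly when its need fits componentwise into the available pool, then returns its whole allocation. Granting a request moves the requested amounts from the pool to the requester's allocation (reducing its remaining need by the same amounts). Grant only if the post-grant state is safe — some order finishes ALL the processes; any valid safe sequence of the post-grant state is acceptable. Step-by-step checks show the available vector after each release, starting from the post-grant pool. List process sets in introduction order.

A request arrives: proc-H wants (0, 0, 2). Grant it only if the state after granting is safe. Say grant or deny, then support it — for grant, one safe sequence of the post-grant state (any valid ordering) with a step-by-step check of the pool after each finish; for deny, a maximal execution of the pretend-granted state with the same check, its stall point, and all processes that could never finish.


GRANT. The post-grant state is safe; one safe sequence: proc-B, proc-C, proc-H, proc-I, proc-G, proc-D, proc-F.
Key observation: granting shrinks the pool to (2, 2, 0), yet proc-B still fits and the chain goes through.
Step-by-step check of the post-grant state:
  pool = (2, 2, 0)
  run proc-B (needs (2, 1, 0), free (2, 2, 0)); after release of (2, 1, 2) the pool is (4, 3, 2)
  run proc-C (needs (2, 3, 0), free (4, 3, 2)); after release of (2, 2, 0) the pool is (6, 5, 2)
  run proc-H (needs (2, 4, 1), free (6, 5, 2)); after release of (2, 2, 2) the pool is (8, 7, 4)
  run proc-I (needs (3, 2, 3), free (8, 7, 4)); after release of (0, 1, 2) the pool is (8, 8, 6)
  run proc-G (needs (1, 3, 5), free (8, 8, 6)); after release of (0, 1, 0) the pool is (8, 9, 6)
  run proc-D (needs (7, 4, 0), free (8, 9, 6)); after release of (2, 1, 0) the pool is (10, 10, 6)
  run proc-F (needs (6, 1, 3), free (10, 10, 6)); after release of (1, 0, 1) the pool is (11, 10, 7)


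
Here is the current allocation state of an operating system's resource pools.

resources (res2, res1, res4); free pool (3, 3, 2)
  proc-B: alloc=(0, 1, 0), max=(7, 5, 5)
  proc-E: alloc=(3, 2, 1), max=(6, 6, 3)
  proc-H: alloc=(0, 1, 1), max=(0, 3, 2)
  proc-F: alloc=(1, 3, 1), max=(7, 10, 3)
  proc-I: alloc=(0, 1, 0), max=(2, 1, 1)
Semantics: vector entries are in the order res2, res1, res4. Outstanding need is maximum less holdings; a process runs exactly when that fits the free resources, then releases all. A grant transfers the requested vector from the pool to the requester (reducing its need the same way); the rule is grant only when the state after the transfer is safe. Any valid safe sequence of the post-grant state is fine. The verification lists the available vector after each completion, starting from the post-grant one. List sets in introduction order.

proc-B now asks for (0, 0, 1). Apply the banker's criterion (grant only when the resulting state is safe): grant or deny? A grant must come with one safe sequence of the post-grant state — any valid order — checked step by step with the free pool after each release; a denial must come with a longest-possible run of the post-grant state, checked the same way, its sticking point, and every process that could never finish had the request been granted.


GRANT. The post-grant state is safe; one safe sequence: proc-H, proc-I, proc-E, proc-F, proc-B.
Key observation: even at the reduced pool (3, 3, 1), proc-H fits immediately, so safety survives the grant.
Step-by-step check of the post-grant state:
  pool = (3, 3, 1)
  proc-H needs (0, 2, 1) <= (3, 3, 1) -> finishes; pool += (0, 1, 1) = (3, 4, 2)
  proc-I needs (2, 0, 1) <= (3, 4, 2) -> finishes; pool += (0, 1, 0) = (3, 5, 2)
  proc-E needs (3, 4, 2) <= (3, 5, 2) -> finishes; pool += (3, 2, 1) = (6, 7, 3)
  proc-F needs (6, 7, 2) <= (6, 7, 3) -> finishes; pool += (1, 3, 1) = (7, 10, 4)
  proc-B needs (7, 4, 4) <= (7, 10, 4) -> finishes; pool += (0, 1, 1) = (7, 11, 5)


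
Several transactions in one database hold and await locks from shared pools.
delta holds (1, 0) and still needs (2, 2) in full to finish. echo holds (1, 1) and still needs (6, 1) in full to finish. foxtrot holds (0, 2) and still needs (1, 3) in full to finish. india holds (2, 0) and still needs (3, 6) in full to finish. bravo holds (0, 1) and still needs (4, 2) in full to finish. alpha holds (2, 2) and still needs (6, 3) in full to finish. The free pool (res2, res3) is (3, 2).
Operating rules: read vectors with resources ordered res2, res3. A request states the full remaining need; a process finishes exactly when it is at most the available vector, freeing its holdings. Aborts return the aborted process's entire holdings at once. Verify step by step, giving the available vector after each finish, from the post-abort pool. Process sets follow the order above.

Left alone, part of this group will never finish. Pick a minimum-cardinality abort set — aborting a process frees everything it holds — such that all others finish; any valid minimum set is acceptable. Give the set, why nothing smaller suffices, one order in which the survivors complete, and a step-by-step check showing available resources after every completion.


The answer: abort alpha.
Key observation: the deadlocked echo becomes finishable only because alpha released (2, 2); it completes at step 2 below.
Why nothing smaller works: aborting no one leaves the state deadlocked as given.
One survivor order: delta, echo, foxtrot, bravo, india. Verifying each step (post-abort pool first):
  pool = (5, 4)
  run delta (needs (2, 2), free (5, 4)); after release of (1, 0) the pool is (6, 4)
  run echo (needs (6, 1), free (6, 4)); after release of (1, 1) the pool is (7, 5)
  run foxtrot (needs (1, 3), free (7, 5)); after release of (0, 2) the pool is (7, 7)
  run bravo (needs (4, 2), free (7, 7)); after release of (0, 1) the pool is (7, 8)
  run india (needs (3, 6), free (7, 8)); after release of (2, 0) the pool is (9, 8)


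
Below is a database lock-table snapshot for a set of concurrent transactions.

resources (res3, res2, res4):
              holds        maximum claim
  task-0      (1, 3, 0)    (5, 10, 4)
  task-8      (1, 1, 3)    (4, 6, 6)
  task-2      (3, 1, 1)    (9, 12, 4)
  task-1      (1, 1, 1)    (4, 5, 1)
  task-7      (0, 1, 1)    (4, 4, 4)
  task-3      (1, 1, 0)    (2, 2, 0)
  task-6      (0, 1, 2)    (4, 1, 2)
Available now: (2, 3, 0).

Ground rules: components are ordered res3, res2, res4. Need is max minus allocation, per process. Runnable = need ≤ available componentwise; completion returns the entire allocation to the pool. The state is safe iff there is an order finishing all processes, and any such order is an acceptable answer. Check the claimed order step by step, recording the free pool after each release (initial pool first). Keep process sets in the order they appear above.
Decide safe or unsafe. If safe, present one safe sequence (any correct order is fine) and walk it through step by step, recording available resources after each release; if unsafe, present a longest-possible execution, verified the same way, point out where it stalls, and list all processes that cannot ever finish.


The state is SAFE; one workable sequence: task-3, task-1, task-6, task-8, task-7, task-0, task-2.
Key observation: at task-1 the run first touches a limit — (3, 4, 0) against (3, 4, 0), exact on a resource it actually requests.
Step-by-step check:
  pool = (2, 3, 0)
  run task-3 (needs (1, 1, 0), free (2, 3, 0)); after release of (1, 1, 0) the pool is (3, 4, 0)
  run task-1 (needs (3, 4, 0), free (3, 4, 0)); after release of (1, 1, 1) the pool is (4, 5, 1)
  run task-6 (needs (4, 0, 0), free (4, 5, 1)); after release of (0, 1, 2) the pool is (4, 6, 3)
  run task-8 (needs (3, 5, 3), free (4, 6, 3)); after release of (1, 1, 3) the pool is (5, 7, 6)
  run task-7 (needs (4, 3, 3), free (5, 7, 6)); after release of (0, 1, 1) the pool is (5, 8, 7)
  run task-0 (needs (4, 7, 4), free (5, 8, 7)); after release of (1, 3, 0) the pool is (6, 11, 7)
  run task-2 (needs (6, 11, 3), free (6, 11, 7)); after release of (3, 1, 1) the pool is (9, 12, 8)


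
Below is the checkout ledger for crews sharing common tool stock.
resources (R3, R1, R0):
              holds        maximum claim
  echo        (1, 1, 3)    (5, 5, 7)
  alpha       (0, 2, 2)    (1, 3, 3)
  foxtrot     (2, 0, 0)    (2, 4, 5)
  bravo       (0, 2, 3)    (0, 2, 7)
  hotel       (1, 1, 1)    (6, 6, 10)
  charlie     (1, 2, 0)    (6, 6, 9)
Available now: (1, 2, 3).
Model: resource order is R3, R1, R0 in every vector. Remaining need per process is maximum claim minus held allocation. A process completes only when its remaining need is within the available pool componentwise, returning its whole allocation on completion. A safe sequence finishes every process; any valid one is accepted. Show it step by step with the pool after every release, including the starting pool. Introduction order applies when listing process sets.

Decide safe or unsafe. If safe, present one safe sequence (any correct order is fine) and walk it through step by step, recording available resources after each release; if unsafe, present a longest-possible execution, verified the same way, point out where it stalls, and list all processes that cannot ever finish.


UNSAFE — no complete ordering exists.
Key observation: alpha, bravo, foxtrot can finish, but then (3, 6, 8) is all there is, and the blocked group's R3 demands exceed it.
A maximal execution: alpha, bravo, foxtrot — then nothing else fits. Check, step by step:
  pool = (1, 2, 3)
  alpha needs (1, 1, 1) <= (1, 2, 3) -> finishes; pool += (0, 2, 2) = (1, 4, 5)
  bravo needs (0, 0, 4) <= (1, 4, 5) -> finishes; pool += (0, 2, 3) = (1, 6, 8)
  foxtrot needs (0, 4, 5) <= (1, 6, 8) -> finishes; pool += (2, 0, 0) = (3, 6, 8)
  echo cannot run: need (4, 4, 4) vs free (3, 6, 8) (insufficient R3)
  hotel cannot run: need (5, 5, 9) vs free (3, 6, 8) (insufficient R3 and R0)
  charlie cannot run: need (5, 4, 9) vs free (3, 6, 8) (insufficient R3 and R0)
Permanently blocked: echo, hotel and charlie.


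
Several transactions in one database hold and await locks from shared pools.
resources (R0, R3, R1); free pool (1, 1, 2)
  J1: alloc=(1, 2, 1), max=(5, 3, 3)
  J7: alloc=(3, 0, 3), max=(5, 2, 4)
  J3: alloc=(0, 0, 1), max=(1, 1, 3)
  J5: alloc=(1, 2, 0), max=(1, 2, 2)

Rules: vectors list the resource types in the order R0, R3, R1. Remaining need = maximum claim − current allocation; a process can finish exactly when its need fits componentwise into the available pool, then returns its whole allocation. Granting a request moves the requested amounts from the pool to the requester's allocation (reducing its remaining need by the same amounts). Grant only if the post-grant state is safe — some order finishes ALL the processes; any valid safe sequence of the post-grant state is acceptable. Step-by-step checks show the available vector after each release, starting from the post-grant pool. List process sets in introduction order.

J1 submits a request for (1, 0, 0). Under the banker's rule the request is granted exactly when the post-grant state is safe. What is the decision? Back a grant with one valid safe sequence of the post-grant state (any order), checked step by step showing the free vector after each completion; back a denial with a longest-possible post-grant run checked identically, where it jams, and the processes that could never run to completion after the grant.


DENY: after the grant no complete ordering would exist.
Key observation: R0 is the bottleneck — with J5, J3 done the pool holds (1, 3, 3), short of every remaining need.
After a pretend grant, a maximal execution: J5, J3 — then nothing else fits. Step-by-step check:
  pool = (0, 1, 2)
  J5: need (0, 0, 2) fits (0, 1, 2); releases (1, 2, 0), pool now (1, 3, 2)
  J3: need (1, 1, 2) fits (1, 3, 2); releases (0, 0, 1), pool now (1, 3, 3)
  J1 still needs (3, 1, 2) but only (1, 3, 3) is free — short on R0
  J7 still needs (2, 2, 1) but only (1, 3, 3) is free — short on R0
Had the request been granted, J1 and J7 could never finish.


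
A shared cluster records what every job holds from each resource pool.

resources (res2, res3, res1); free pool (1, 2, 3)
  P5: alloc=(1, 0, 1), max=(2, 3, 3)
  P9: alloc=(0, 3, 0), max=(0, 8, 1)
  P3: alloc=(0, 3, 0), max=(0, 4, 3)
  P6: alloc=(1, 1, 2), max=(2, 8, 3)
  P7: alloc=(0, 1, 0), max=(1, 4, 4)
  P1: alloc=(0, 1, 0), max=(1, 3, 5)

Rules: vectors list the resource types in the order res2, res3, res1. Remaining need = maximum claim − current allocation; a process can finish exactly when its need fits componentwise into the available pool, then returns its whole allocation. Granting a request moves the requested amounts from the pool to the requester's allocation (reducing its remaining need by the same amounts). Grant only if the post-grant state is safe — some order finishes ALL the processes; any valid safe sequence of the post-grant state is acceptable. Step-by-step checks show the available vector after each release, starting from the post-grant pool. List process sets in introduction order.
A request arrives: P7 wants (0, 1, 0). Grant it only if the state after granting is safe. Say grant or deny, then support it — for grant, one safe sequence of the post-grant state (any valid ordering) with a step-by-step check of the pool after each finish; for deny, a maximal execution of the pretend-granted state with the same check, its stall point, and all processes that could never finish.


GRANT. The post-grant state is safe; one safe sequence: P3, P5, P7, P9, P6, P1.
Key observation: granting shrinks the pool to (1, 1, 3), yet P3 still fits and the chain goes through.
Verifying the post-grant state step by step:
  pool = (1, 1, 3)
  run P3 (needs (0, 1, 3), free (1, 1, 3)); after release of (0, 3, 0) the pool is (1, 4, 3)
  run P5 (needs (1, 3, 2), free (1, 4, 3)); after release of (1, 0, 1) the pool is (2, 4, 4)
  run P7 (needs (1, 2, 4), free (2, 4, 4)); after release of (0, 2, 0) the pool is (2, 6, 4)
  run P9 (needs (0, 5, 1), free (2, 6, 4)); after release of (0, 3, 0) the pool is (2, 9, 4)
  run P6 (needs (1, 7, 1), free (2, 9, 4)); after release of (1, 1, 2) the pool is (3, 10, 6)
  run P1 (needs (1, 2, 5), free (3, 10, 6)); after release of (0, 1, 0) the pool is (3, 11, 6)


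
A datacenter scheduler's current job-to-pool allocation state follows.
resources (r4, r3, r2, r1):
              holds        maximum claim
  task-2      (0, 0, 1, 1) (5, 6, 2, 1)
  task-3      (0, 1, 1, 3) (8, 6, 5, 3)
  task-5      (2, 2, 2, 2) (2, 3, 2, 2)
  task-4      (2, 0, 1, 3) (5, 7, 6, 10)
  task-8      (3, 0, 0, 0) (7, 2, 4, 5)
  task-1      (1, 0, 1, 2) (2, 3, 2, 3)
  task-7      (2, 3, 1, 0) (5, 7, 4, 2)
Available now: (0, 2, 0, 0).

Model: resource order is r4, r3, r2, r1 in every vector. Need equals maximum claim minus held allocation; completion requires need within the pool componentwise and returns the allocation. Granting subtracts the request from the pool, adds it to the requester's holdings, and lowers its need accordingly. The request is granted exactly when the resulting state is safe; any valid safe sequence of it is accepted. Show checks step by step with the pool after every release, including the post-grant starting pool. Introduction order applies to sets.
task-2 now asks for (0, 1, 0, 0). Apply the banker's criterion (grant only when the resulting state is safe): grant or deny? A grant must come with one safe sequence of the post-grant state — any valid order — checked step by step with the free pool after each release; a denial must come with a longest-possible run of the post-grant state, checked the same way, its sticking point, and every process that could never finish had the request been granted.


DENY. Granting would leave the state unsafe.
Key observation: after task-5, task-1 the pool peaks at (3, 3, 3, 4), and each blocked process is short somewhere: task-2 on r4, r3; task-3 on r4, r3, r2; task-4 on r3, r2, r1; task-8 on r4, r2, r1; task-7 on r3.
On the post-grant state, task-5, task-1 is a maximal run — nothing extends it. Walking it through:
  pool = (0, 1, 0, 0)
  task-5: need (0, 1, 0, 0) fits (0, 1, 0, 0); releases (2, 2, 2, 2), pool now (2, 3, 2, 2)
  task-1: need (1, 3, 1, 1) fits (2, 3, 2, 2); releases (1, 0, 1, 2), pool now (3, 3, 3, 4)
  task-2 cannot run: need (5, 5, 1, 0) vs free (3, 3, 3, 4) (insufficient r4 and r3)
  task-3 cannot run: need (8, 5, 4, 0) vs free (3, 3, 3, 4) (insufficient r4, r3 and r2)
  task-4 cannot run: need (3, 7, 5, 7) vs free (3, 3, 3, 4) (insufficient r3, r2 and r1)
  task-8 cannot run: need (4, 2, 4, 5) vs free (3, 3, 3, 4) (insufficient r4, r2 and r1)
  task-7 cannot run: need (3, 4, 3, 2) vs free (3, 3, 3, 4) (insufficient r3)
Processes that could never finish after the grant: task-2, task-3, task-4, task-8 and task-7.


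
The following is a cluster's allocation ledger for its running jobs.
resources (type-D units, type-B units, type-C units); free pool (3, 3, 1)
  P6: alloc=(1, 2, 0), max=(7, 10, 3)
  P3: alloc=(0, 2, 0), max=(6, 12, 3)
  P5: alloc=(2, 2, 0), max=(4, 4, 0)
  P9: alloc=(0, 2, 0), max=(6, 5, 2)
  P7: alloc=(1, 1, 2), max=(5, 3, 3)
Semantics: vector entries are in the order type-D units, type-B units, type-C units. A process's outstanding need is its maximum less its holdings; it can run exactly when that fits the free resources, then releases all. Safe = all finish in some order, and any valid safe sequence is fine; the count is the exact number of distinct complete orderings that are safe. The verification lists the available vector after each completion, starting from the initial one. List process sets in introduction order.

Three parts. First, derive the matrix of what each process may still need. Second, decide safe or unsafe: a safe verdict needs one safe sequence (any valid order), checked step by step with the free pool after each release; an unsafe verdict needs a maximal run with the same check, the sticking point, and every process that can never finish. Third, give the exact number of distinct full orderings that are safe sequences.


(1) Need matrix, components ordered type-D units, type-B units, type-C units:
  P6: (6, 8, 3)
  P3: (6, 10, 3)
  P5: (2, 2, 0)
  P9: (6, 3, 2)
  P7: (4, 2, 1)
(2) SAFE, for example via the order P5, P7, P9, P6, P3.
Key observation: reading the order forward, P7 is the first process whose need (4, 2, 1) meets the free pool (5, 5, 1) exactly on a resource it requests.
Step-by-step check:
  pool = (3, 3, 1)
  P5 needs (2, 2, 0) <= (3, 3, 1) -> finishes; pool += (2, 2, 0) = (5, 5, 1)
  P7 needs (4, 2, 1) <= (5, 5, 1) -> finishes; pool += (1, 1, 2) = (6, 6, 3)
  P9 needs (6, 3, 2) <= (6, 6, 3) -> finishes; pool += (0, 2, 0) = (6, 8, 3)
  P6 needs (6, 8, 3) <= (6, 8, 3) -> finishes; pool += (1, 2, 0) = (7, 10, 3)
  P3 needs (6, 10, 3) <= (7, 10, 3) -> finishes; pool += (0, 2, 0) = (7, 12, 3)
(3) The exact count: 1 of the possible complete orderings is a safe sequence.
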